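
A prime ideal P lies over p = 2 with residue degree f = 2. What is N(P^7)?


N(P^a) = p^(a*f)
= 2^(7*2)
= 2^14
= 16384

16384


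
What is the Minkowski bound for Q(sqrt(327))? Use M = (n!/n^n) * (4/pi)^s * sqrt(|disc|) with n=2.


d = 327, d mod 4 = 3, so disc(K) = 4d = 1308; |disc(K)| = 1308
Real quadratic field, so n = 2, s = r2 = 0, r1 = 2
M = (n!/n^n) * (4/pi)^s * sqrt(|disc(K)|) = (2!/2^2) * (4/pi)^0 * sqrt(1308)
= 0.5 * 1.000000 * 36.166283
= 18.0831

18.0831


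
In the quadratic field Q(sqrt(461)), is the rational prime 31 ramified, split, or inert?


K = Q(sqrt(461)). Since d mod 4 = 1, disc(K) = 461.
Check p | disc: 461 mod 31 = 27.
p does not divide disc. Compute Legendre symbol (d/p):
27^((31-1)/2) mod 31 = -1
(d/p) = -1, so p is inert: (p) stays prime with e=1, f=2, g=1.
Therefore p is inert.

inert


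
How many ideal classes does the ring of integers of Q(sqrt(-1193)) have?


K = Q(sqrt(-1193)). d mod 4 = 3, so D = disc(K) = 4d = -4772
h(K) equals the number of primitive reduced positive-definite forms (a, b, c) = a*x^2 + b*x*y + c*y^2 with b^2 - 4ac = D,
where reduced means |b| <= a <= c, with b >= 0 whenever |b| = a or a = c, and primitive means gcd(a, b, c) = 1.
Reduced forces 3a^2 <= |D| = 4772, so 1 <= a <= 39; b must have the parity of D, and c = (b^2 - D)/(4a) must be an integer >= a.
Enumerate a = 1..39, b in [-a, a]:
  a=1: (1, 0, 1193)  [1]
  a=2: (2, 2, 597)  [1]
  a=3: (3, -2, 398), (3, 2, 398)  [2]
  a=4..5: none
  a=6: (6, -2, 199), (6, 2, 199)  [2]
  a=7: (7, -4, 171), (7, 4, 171)  [2]
  a=8: none
  a=9: (9, -4, 133), (9, 4, 133)  [2]
  a=10..12: none
  a=13: (13, -8, 93), (13, 8, 93)  [2]
  a=14: (14, -10, 87), (14, 10, 87)  [2]
  a=15..17: none
  a=18: (18, -14, 69), (18, 14, 69)  [2]
  a=19: (19, -4, 63), (19, 4, 63)  [2]
  a=20: none
  a=21: (21, -10, 58), (21, -4, 57), (21, 4, 57), (21, 10, 58)  [4]
  a=22: none
  a=23: (23, -14, 54), (23, 14, 54)  [2]
  a=24..25: none
  a=26: (26, -18, 49), (26, 18, 49)  [2]
  a=27: (27, -14, 46), (27, 14, 46)  [2]
  a=28: none
  a=29: (29, -10, 42), (29, 10, 42)  [2]
  a=30: none
  a=31: (31, -8, 39), (31, 8, 39)  [2]
  a=32..36: none
  a=37: (37, -36, 41), (37, 36, 41)  [2]
  a=38: (38, -34, 39), (38, 34, 39)  [2]
  a=39: none
Total reduced forms: 1 + 1 + 2 + 2 + 2 + 2 + 2 + 2 + 2 + 2 + 4 + 2 + 2 + 2 + 2 + 2 + 2 + 2 = 36
h = 36

36


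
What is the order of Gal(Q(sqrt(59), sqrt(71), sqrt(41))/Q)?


The 3 square roots of distinct primes are multiplicatively independent over Q,
so [K:Q] = 2^3 and Gal(K/Q) is isomorphic to (Z/2Z)^3.
|Gal| = 2^3 = 8

8


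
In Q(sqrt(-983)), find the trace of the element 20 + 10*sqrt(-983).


Tr(a + b*sqrt(d)) = (a + b*sqrt(d)) + (a - b*sqrt(d)) = 2a
= 2 * (20)
= 40

40


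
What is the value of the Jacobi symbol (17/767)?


Compute (17/767) via quadratic reciprocity:
  reciprocity: (17/767) -> +(767/17)
  reduce: (2/17)
  pull out 2: (2/17) = +1  (since 17 mod 8 = 1)
  (1/17) = 1
Product of signs = 1

1


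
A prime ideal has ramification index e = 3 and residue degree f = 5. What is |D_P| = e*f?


|D_P| = e * f
= 3 * 5
= 15

15


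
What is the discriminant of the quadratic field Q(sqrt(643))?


For K = Q(sqrt(d)) with d squarefree: disc(K) = d if d = 1 mod 4, and disc(K) = 4d if d = 2 or 3 mod 4.
Here d = 643, and d mod 4 = 3.
d = 3 mod 4, not 1 (O_K = Z[sqrt(d)]), so disc(K) = 4d = 4 * (643) = 2572

2572


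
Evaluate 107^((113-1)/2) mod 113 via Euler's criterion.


p = 113 is prime and the exponent is (p-1)/2 = 56, so by Euler's criterion 107^56 = (107/113) = +1 or -1 mod 113.
Compute by square-and-multiply:
  56 = 32 + 16 + 8 (binary 111000)
  Repeated squaring mod 113: 107^1 = 107, 107^2 = 36, 107^4 = 53, 107^8 = 97, 107^16 = 30, 107^32 = 109
  107^56 = 107^32 * 107^16 * 107^8 = 109 * 30 * 97 mod 113
    109 * 30 = 3270 = 106 mod 113
    106 * 97 = 10282 = 112 mod 113
  107^56 = 112 mod 113
Result 112 = p - 1 = -1 mod 113: 107 is a quadratic non-residue mod 113. As a residue in [0, p-1] the value is 112.
107^56 mod 113 = 112

112


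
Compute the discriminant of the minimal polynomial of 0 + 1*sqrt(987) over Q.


The element 0 + 1*sqrt(987) has minimal polynomial:
x^2 + 0*x - 987
Discriminant = (0)^2 - 4*(-987)
= 0 + 3948
= 3948

3948


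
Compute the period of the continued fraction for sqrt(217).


Run the CF algorithm for sqrt(217).
a_0 = floor(sqrt(217)) = 14; set m_0=0, q_0=1.
Recurrence: m' = q*a - m,  q' = (d - m'^2)/q,  a' = floor((a_0 + m')/q').
  step 1: m=14, q=21, a=1
  step 2: m=7, q=8, a=2
  step 3: m=9, q=17, a=1
  step 4: m=8, q=9, a=2
  step 5: m=10, q=13, a=1
  step 6: m=3, q=16, a=1
  step 7: m=13, q=3, a=9
  step 8: m=14, q=7, a=4
  step 9: m=14, q=3, a=9
  step 10: m=13, q=16, a=1
  step 11: m=3, q=13, a=1
  step 12: m=10, q=9, a=2
  step 13: m=8, q=17, a=1
  step 14: m=9, q=8, a=2
  step 15: m=7, q=21, a=1
  step 16: m=14, q=1, a=28
a_16 = 2*a_0 = 28, so the period closes here.
sqrt(217) = [14; 1, 2, 1, 2, 1, 1, 9, 4, 9, 1, 1, 2, 1, 2, 1, 28]
Period length = 16

16


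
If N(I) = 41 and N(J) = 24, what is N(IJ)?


N(IJ) = N(I) * N(J)
= 41 * 24
= 984

984


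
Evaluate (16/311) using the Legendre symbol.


p = 311 is prime, so compute (16/311) with the reciprocity algorithm (Jacobi-symbol steps: pull out 2s via (2/n), flip via reciprocity, reduce):
  pull out 2: (2/311) = +1  (since 311 mod 8 = 7)
  pull out 2: (2/311) = +1  (since 311 mod 8 = 7)
  pull out 2: (2/311) = +1  (since 311 mod 8 = 7)
  pull out 2: (2/311) = +1  (since 311 mod 8 = 7)
  (1/311) = 1
Product of signs = 1
(16/311) = 1

1


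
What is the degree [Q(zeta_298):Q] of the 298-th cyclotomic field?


The degree equals Euler's totient phi(298).
298 = 2 * 149
phi(298) = 148

148


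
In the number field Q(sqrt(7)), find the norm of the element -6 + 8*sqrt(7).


N(a + b*sqrt(d)) = a^2 - d*b^2
= (-6)^2 - (7)*(8)^2
= 36 - 448
= -412

-412


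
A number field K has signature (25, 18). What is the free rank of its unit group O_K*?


By Dirichlet's unit theorem:
rank = r1 + r2 - 1
= 25 + 18 - 1
= 42

42


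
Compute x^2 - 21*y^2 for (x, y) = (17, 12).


x^2 - d*y^2
= 17^2 - 21*12^2
= 289 - 3024
= -2735

-2735


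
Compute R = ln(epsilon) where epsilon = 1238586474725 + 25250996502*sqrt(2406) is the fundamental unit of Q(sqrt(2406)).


epsilon = 1238586474725 + 25250996502*sqrt(2406)
= 2.4772e+12
R = ln(2.4772e+12)
= 28.5381

28.5381


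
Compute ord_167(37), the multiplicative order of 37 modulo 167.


We want ord_167(37), the smallest k >= 1 with 37^k = 1 mod 167.
n = 167 = 167, phi(167) = 166; the order divides phi(n).
Divisors of 166: 1, 2, 83, 166
Repeated squaring mod 167: 37^1 = 37, 37^2 = 33, 37^4 = 87, 37^8 = 54, 37^16 = 77, 37^32 = 84, 37^64 = 42, 37^128 = 94
Test divisors in increasing order:
  k=1: 37^1 = 37 mod 167
  k=2: 37^2 = 33 mod 167
  k=83: 37^83 = 42 * 77 * 33 * 37 = 166 mod 167
  k=166: 37^166 = 94 * 84 * 87 * 33 = 1 mod 167  <- first divisor giving 1
Order = 166

166


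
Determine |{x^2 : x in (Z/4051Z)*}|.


For prime p, the number of non-zero quadratic residues is (p-1)/2.
= (4051-1)/2
= 2025

2025


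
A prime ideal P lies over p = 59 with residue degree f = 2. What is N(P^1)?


N(P^a) = p^(a*f)
= 59^(1*2)
= 59^2
= 3481

3481


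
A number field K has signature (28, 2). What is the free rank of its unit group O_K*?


By Dirichlet's unit theorem:
rank = r1 + r2 - 1
= 28 + 2 - 1
= 29

29


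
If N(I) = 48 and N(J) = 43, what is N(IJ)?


N(IJ) = N(I) * N(J)
= 48 * 43
= 2064

2064


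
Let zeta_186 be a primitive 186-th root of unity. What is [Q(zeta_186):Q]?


The degree equals Euler's totient phi(186).
186 = 2 * 3 * 31
phi(186) = 60

60


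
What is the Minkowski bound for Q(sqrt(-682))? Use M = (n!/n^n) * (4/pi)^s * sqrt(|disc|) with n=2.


d = -682, d mod 4 = 2, so disc(K) = 4d = -2728; |disc(K)| = 2728
Imaginary quadratic field, so n = 2, s = r2 = 1, r1 = 0
M = (n!/n^n) * (4/pi)^s * sqrt(|disc(K)|) = (2!/2^2) * (4/pi)^1 * sqrt(2728)
= 0.5 * 1.273240 * 52.230259
= 33.2508

33.2508


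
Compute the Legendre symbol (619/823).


p = 823 is prime, so compute (619/823) with the reciprocity algorithm (Jacobi-symbol steps: pull out 2s via (2/n), flip via reciprocity, reduce):
  reciprocity: (619/823) -> -(823/619)
  reduce: (204/619)
  pull out 2: (2/619) = -1  (since 619 mod 8 = 3)
  pull out 2: (2/619) = -1  (since 619 mod 8 = 3)
  reciprocity: (51/619) -> -(619/51)
  reduce: (7/51)
  reciprocity: (7/51) -> -(51/7)
  reduce: (2/7)
  pull out 2: (2/7) = +1  (since 7 mod 8 = 7)
  (1/7) = 1
Product of signs = -1
(619/823) = -1

-1


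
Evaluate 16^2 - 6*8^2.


x^2 - d*y^2
= 16^2 - 6*8^2
= 256 - 384
= -128

-128


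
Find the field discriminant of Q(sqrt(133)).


For K = Q(sqrt(d)) with d squarefree: disc(K) = d if d = 1 mod 4, and disc(K) = 4d if d = 2 or 3 mod 4.
Here d = 133, and d mod 4 = 1.
d = 1 mod 4 (O_K = Z[(1+sqrt(d))/2]), so disc(K) = d = 133

133


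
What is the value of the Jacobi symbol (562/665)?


Compute (562/665) via quadratic reciprocity:
  pull out 2: (2/665) = +1  (since 665 mod 8 = 1)
  reciprocity: (281/665) -> +(665/281)
  reduce: (103/281)
  reciprocity: (103/281) -> +(281/103)
  reduce: (75/103)
  reciprocity: (75/103) -> -(103/75)
  reduce: (28/75)
  pull out 2: (2/75) = -1  (since 75 mod 8 = 3)
  pull out 2: (2/75) = -1  (since 75 mod 8 = 3)
  reciprocity: (7/75) -> -(75/7)
  reduce: (5/7)
  reciprocity: (5/7) -> +(7/5)
  reduce: (2/5)
  pull out 2: (2/5) = -1  (since 5 mod 8 = 5)
  (1/5) = 1
Product of signs = -1

-1


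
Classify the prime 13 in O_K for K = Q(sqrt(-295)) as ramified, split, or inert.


K = Q(sqrt(-295)). Since d mod 4 = 1, disc(K) = -295.
Check p | disc: -295 mod 13 = 4.
p does not divide disc. Compute Legendre symbol (d/p):
4^((13-1)/2) mod 13 = 1
(d/p) = 1, so p splits: (p) = P*P' with e=1, f=1, g=2.
Therefore p is split.

split


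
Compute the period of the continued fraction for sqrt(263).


Run the CF algorithm for sqrt(263).
a_0 = floor(sqrt(263)) = 16; set m_0=0, q_0=1.
Recurrence: m' = q*a - m,  q' = (d - m'^2)/q,  a' = floor((a_0 + m')/q').
  step 1: m=16, q=7, a=4
  step 2: m=12, q=17, a=1
  step 3: m=5, q=14, a=1
  step 4: m=9, q=13, a=1
  step 5: m=4, q=19, a=1
  step 6: m=15, q=2, a=15
  step 7: m=15, q=19, a=1
  step 8: m=4, q=13, a=1
  step 9: m=9, q=14, a=1
  step 10: m=5, q=17, a=1
  step 11: m=12, q=7, a=4
  step 12: m=16, q=1, a=32
a_12 = 2*a_0 = 32, so the period closes here.
sqrt(263) = [16; 4, 1, 1, 1, 1, 15, 1, 1, 1, 1, 4, 32]
Period length = 12

12


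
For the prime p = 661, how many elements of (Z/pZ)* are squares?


For prime p, the number of non-zero quadratic residues is (p-1)/2.
= (661-1)/2
= 330

330


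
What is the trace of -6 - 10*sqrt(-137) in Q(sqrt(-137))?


Tr(a + b*sqrt(d)) = (a + b*sqrt(d)) + (a - b*sqrt(d)) = 2a
= 2 * (-6)
= -12

-12


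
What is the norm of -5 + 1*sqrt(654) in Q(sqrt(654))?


N(a + b*sqrt(d)) = a^2 - d*b^2
= (-5)^2 - (654)*(1)^2
= 25 - 654
= -629

-629


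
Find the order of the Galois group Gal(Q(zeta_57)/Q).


|Gal(Q(zeta_57)/Q)| = phi(57)
= 36

36


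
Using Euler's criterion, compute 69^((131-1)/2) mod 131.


p = 131 is prime and the exponent is (p-1)/2 = 65, so by Euler's criterion 69^65 = (69/131) = +1 or -1 mod 131.
Compute by square-and-multiply:
  65 = 64 + 1 (binary 1000001)
  Repeated squaring mod 131: 69^1 = 69, 69^2 = 45, 69^4 = 60, 69^8 = 63, 69^16 = 39, 69^32 = 80, 69^64 = 112
  69^65 = 69^64 * 69^1 = 112 * 69 mod 131
    112 * 69 = 7728 = 130 mod 131
  69^65 = 130 mod 131
Result 130 = p - 1 = -1 mod 131: 69 is a quadratic non-residue mod 131. As a residue in [0, p-1] the value is 130.
69^65 mod 131 = 130

130


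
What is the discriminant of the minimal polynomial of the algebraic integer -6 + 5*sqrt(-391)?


The element -6 + 5*sqrt(-391) has minimal polynomial:
x^2 + 12*x + 9811
Discriminant = (12)^2 - 4*(9811)
= 144 - 39244
= -39100

-39100


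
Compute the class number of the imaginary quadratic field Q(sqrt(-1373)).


K = Q(sqrt(-1373)). d mod 4 = 3, so D = disc(K) = 4d = -5492
h(K) equals the number of primitive reduced positive-definite forms (a, b, c) = a*x^2 + b*x*y + c*y^2 with b^2 - 4ac = D,
where reduced means |b| <= a <= c, with b >= 0 whenever |b| = a or a = c, and primitive means gcd(a, b, c) = 1.
Reduced forces 3a^2 <= |D| = 5492, so 1 <= a <= 42; b must have the parity of D, and c = (b^2 - D)/(4a) must be an integer >= a.
Enumerate a = 1..42, b in [-a, a]:
  a=1: (1, 0, 1373)  [1]
  a=2: (2, 2, 687)  [1]
  a=3: (3, -2, 458), (3, 2, 458)  [2]
  a=4..5: none
  a=6: (6, -2, 229), (6, 2, 229)  [2]
  a=7..8: none
  a=9: (9, -4, 153), (9, 4, 153)  [2]
  a=10..16: none
  a=17: (17, -4, 81), (17, 4, 81)  [2]
  a=18: (18, -14, 79), (18, 14, 79)  [2]
  a=19..26: none
  a=27: (27, -4, 51), (27, 4, 51)  [2]
  a=28..33: none
  a=34: (34, -30, 47), (34, 30, 47)  [2]
  a=35..36: none
  a=37: (37, -24, 41), (37, 24, 41)  [2]
  a=38..42: none
Total reduced forms: 1 + 1 + 2 + 2 + 2 + 2 + 2 + 2 + 2 + 2 = 18
h = 18

18


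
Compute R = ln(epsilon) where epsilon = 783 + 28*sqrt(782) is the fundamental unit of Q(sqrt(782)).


epsilon = 783 + 28*sqrt(782)
= 1565.9994
R = ln(1565.9994)
= 7.3563

7.3563


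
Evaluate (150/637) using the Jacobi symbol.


Compute (150/637) via quadratic reciprocity:
  pull out 2: (2/637) = -1  (since 637 mod 8 = 5)
  reciprocity: (75/637) -> +(637/75)
  reduce: (37/75)
  reciprocity: (37/75) -> +(75/37)
  reduce: (1/37)
  (1/37) = 1
Product of signs = -1

-1


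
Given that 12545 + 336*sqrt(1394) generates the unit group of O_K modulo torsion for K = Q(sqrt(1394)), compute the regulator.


epsilon = 12545 + 336*sqrt(1394)
= 25090.0000
R = ln(25090.0000)
= 10.1302

10.1302


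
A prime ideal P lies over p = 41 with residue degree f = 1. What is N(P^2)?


N(P^a) = p^(a*f)
= 41^(2*1)
= 41^2
= 1681

1681


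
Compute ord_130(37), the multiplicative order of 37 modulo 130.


We want ord_130(37), the smallest k >= 1 with 37^k = 1 mod 130.
n = 130 = 2 * 5 * 13, phi(130) = 48; the order divides phi(n).
Divisors of 48: 1, 2, 3, 4, 6, 8, 12, 16, 24, 48
Repeated squaring mod 130: 37^1 = 37, 37^2 = 69, 37^4 = 81, 37^8 = 61, 37^16 = 81, 37^32 = 61
Test divisors in increasing order:
  k=1: 37^1 = 37 mod 130
  k=2: 37^2 = 69 mod 130
  k=3: 37^3 = 69 * 37 = 83 mod 130
  k=4: 37^4 = 81 mod 130
  k=6: 37^6 = 81 * 69 = 129 mod 130
  k=8: 37^8 = 61 mod 130
  k=12: 37^12 = 61 * 81 = 1 mod 130  <- first divisor giving 1
Order = 12

12


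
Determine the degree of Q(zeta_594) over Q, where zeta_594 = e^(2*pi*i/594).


The degree equals Euler's totient phi(594).
594 = 2 * 3^3 * 11
phi(594) = 180

180


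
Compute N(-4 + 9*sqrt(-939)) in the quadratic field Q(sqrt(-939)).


N(a + b*sqrt(d)) = a^2 - d*b^2
= (-4)^2 - (-939)*(9)^2
= 16 + 76059
= 76075

76075


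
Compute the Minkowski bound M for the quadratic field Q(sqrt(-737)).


d = -737, d mod 4 = 3, so disc(K) = 4d = -2948; |disc(K)| = 2948
Imaginary quadratic field, so n = 2, s = r2 = 1, r1 = 0
M = (n!/n^n) * (4/pi)^s * sqrt(|disc(K)|) = (2!/2^2) * (4/pi)^1 * sqrt(2948)
= 0.5 * 1.273240 * 54.295488
= 34.5656

34.5656


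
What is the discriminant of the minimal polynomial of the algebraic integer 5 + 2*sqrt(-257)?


The element 5 + 2*sqrt(-257) has minimal polynomial:
x^2 - 10*x + 1053
Discriminant = (-10)^2 - 4*(1053)
= 100 - 4212
= -4112

-4112


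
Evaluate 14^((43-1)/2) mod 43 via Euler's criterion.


p = 43 is prime and the exponent is (p-1)/2 = 21, so by Euler's criterion 14^21 = (14/43) = +1 or -1 mod 43.
Compute by square-and-multiply:
  21 = 16 + 4 + 1 (binary 10101)
  Repeated squaring mod 43: 14^1 = 14, 14^2 = 24, 14^4 = 17, 14^8 = 31, 14^16 = 15
  14^21 = 14^16 * 14^4 * 14^1 = 15 * 17 * 14 mod 43
    15 * 17 = 255 = 40 mod 43
    40 * 14 = 560 = 1 mod 43
  14^21 = 1 mod 43
Result 1: 14 is a quadratic residue mod 43.
14^21 mod 43 = 1

1


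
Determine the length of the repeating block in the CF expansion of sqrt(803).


Run the CF algorithm for sqrt(803).
a_0 = floor(sqrt(803)) = 28; set m_0=0, q_0=1.
Recurrence: m' = q*a - m,  q' = (d - m'^2)/q,  a' = floor((a_0 + m')/q').
  step 1: m=28, q=19, a=2
  step 2: m=10, q=37, a=1
  step 3: m=27, q=2, a=27
  step 4: m=27, q=37, a=1
  step 5: m=10, q=19, a=2
  step 6: m=28, q=1, a=56
a_6 = 2*a_0 = 56, so the period closes here.
sqrt(803) = [28; 2, 1, 27, 1, 2, 56]
Period length = 6

6


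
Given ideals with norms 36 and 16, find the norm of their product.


N(IJ) = N(I) * N(J)
= 36 * 16
= 576

576


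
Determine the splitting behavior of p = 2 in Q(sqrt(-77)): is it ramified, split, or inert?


K = Q(sqrt(-77)). Since d mod 4 = 3, disc(K) = -308.
Check p | disc: -308 mod 2 = 0.
p divides disc, so p ramifies: (p) = P^2 with e=2, f=1, g=1.
Therefore p is ramified.

ramified


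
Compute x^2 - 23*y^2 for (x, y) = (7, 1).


x^2 - d*y^2
= 7^2 - 23*1^2
= 49 - 23
= 26

26


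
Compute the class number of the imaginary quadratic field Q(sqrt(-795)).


K = Q(sqrt(-795)). d mod 4 = 1, so D = disc(K) = d = -795
h(K) equals the number of primitive reduced positive-definite forms (a, b, c) = a*x^2 + b*x*y + c*y^2 with b^2 - 4ac = D,
where reduced means |b| <= a <= c, with b >= 0 whenever |b| = a or a = c, and primitive means gcd(a, b, c) = 1.
Reduced forces 3a^2 <= |D| = 795, so 1 <= a <= 16; b must have the parity of D, and c = (b^2 - D)/(4a) must be an integer >= a.
Enumerate a = 1..16, b in [-a, a]:
  a=1: (1, 1, 199)  [1]
  a=2: none
  a=3: (3, 3, 67)  [1]
  a=4: none
  a=5: (5, 5, 41)  [1]
  a=6..14: none
  a=15: (15, 15, 17)  [1]
  a=16: none
Total reduced forms: 1 + 1 + 1 + 1 = 4
h = 4

4


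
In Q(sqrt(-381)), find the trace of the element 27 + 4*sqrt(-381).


Tr(a + b*sqrt(d)) = (a + b*sqrt(d)) + (a - b*sqrt(d)) = 2a
= 2 * (27)
= 54

54


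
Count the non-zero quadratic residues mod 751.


For prime p, the number of non-zero quadratic residues is (p-1)/2.
= (751-1)/2
= 375

375


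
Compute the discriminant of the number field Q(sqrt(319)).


For K = Q(sqrt(d)) with d squarefree: disc(K) = d if d = 1 mod 4, and disc(K) = 4d if d = 2 or 3 mod 4.
Here d = 319, and d mod 4 = 3.
d = 3 mod 4, not 1 (O_K = Z[sqrt(d)]), so disc(K) = 4d = 4 * (319) = 1276

1276


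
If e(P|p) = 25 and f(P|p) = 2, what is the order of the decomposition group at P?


|D_P| = e * f
= 25 * 2
= 50

50


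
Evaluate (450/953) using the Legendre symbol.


p = 953 is prime, so compute (450/953) with the reciprocity algorithm (Jacobi-symbol steps: pull out 2s via (2/n), flip via reciprocity, reduce):
  pull out 2: (2/953) = +1  (since 953 mod 8 = 1)
  reciprocity: (225/953) -> +(953/225)
  reduce: (53/225)
  reciprocity: (53/225) -> +(225/53)
  reduce: (13/53)
  reciprocity: (13/53) -> +(53/13)
  reduce: (1/13)
  (1/13) = 1
Product of signs = 1
(450/953) = 1

1


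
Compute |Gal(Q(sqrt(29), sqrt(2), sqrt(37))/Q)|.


The 3 square roots of distinct primes are multiplicatively independent over Q,
so [K:Q] = 2^3 and Gal(K/Q) is isomorphic to (Z/2Z)^3.
|Gal| = 2^3 = 8

8


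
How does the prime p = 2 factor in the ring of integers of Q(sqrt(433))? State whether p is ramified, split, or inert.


K = Q(sqrt(433)). Since d mod 4 = 1, disc(K) = 433.
Check p | disc: 433 mod 2 = 1.
p=2 does not divide disc (d is 1 mod 4). 2 splits iff d = 1 mod 8.
d mod 8 = 1, so (d/2) = 1.
(d/p) = 1, so p splits: (p) = P*P' with e=1, f=1, g=2.
Therefore p is split.

split


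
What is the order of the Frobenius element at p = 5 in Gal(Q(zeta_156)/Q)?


The Frobenius at p in Gal(Q(zeta_n)/Q) = (Z/nZ)* is the class of p, so its order is ord_156(5), the smallest k >= 1 with 5^k = 1 mod 156.
n = 156 = 2^2 * 3 * 13, phi(156) = 48; the order divides phi(n).
Divisors of 48: 1, 2, 3, 4, 6, 8, 12, 16, 24, 48
Repeated squaring mod 156: 5^1 = 5, 5^2 = 25, 5^4 = 1, 5^8 = 1, 5^16 = 1, 5^32 = 1
Test divisors in increasing order:
  k=1: 5^1 = 5 mod 156
  k=2: 5^2 = 25 mod 156
  k=3: 5^3 = 25 * 5 = 125 mod 156
  k=4: 5^4 = 1 mod 156  <- first divisor giving 1
Order = 4

4


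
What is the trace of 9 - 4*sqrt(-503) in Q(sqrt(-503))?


Tr(a + b*sqrt(d)) = (a + b*sqrt(d)) + (a - b*sqrt(d)) = 2a
= 2 * (9)
= 18

18


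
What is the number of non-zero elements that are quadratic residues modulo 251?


For prime p, the number of non-zero quadratic residues is (p-1)/2.
= (251-1)/2
= 125

125


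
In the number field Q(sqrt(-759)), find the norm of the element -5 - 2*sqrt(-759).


N(a + b*sqrt(d)) = a^2 - d*b^2
= (-5)^2 - (-759)*(-2)^2
= 25 + 3036
= 3061

3061


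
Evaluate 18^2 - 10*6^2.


x^2 - d*y^2
= 18^2 - 10*6^2
= 324 - 360
= -36

-36


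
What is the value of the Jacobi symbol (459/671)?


Compute (459/671) via quadratic reciprocity:
  reciprocity: (459/671) -> -(671/459)
  reduce: (212/459)
  pull out 2: (2/459) = -1  (since 459 mod 8 = 3)
  pull out 2: (2/459) = -1  (since 459 mod 8 = 3)
  reciprocity: (53/459) -> +(459/53)
  reduce: (35/53)
  reciprocity: (35/53) -> +(53/35)
  reduce: (18/35)
  pull out 2: (2/35) = -1  (since 35 mod 8 = 3)
  reciprocity: (9/35) -> +(35/9)
  reduce: (8/9)
  pull out 2: (2/9) = +1  (since 9 mod 8 = 1)
  pull out 2: (2/9) = +1  (since 9 mod 8 = 1)
  pull out 2: (2/9) = +1  (since 9 mod 8 = 1)
  (1/9) = 1
Product of signs = 1

1


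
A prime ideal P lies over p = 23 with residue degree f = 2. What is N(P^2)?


N(P^a) = p^(a*f)
= 23^(2*2)
= 23^4
= 279841

279841


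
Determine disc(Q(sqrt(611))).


For K = Q(sqrt(d)) with d squarefree: disc(K) = d if d = 1 mod 4, and disc(K) = 4d if d = 2 or 3 mod 4.
Here d = 611, and d mod 4 = 3.
d = 3 mod 4, not 1 (O_K = Z[sqrt(d)]), so disc(K) = 4d = 4 * (611) = 2444

2444


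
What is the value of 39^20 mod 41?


p = 41 is prime and the exponent is (p-1)/2 = 20, so by Euler's criterion 39^20 = (39/41) = +1 or -1 mod 41.
Compute by square-and-multiply:
  20 = 16 + 4 (binary 10100)
  Repeated squaring mod 41: 39^1 = 39, 39^2 = 4, 39^4 = 16, 39^8 = 10, 39^16 = 18
  39^20 = 39^16 * 39^4 = 18 * 16 mod 41
    18 * 16 = 288 = 1 mod 41
  39^20 = 1 mod 41
Result 1: 39 is a quadratic residue mod 41.
39^20 mod 41 = 1

1


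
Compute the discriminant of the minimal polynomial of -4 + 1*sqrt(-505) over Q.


The element -4 + 1*sqrt(-505) has minimal polynomial:
x^2 + 8*x + 521
Discriminant = (8)^2 - 4*(521)
= 64 - 2084
= -2020

-2020


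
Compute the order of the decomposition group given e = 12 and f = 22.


|D_P| = e * f
= 12 * 22
= 264

264


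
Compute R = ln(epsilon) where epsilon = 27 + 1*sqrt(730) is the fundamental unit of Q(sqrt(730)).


epsilon = 27 + 1*sqrt(730)
= 54.0185
R = ln(54.0185)
= 3.9893

3.9893


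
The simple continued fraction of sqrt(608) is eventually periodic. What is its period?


Run the CF algorithm for sqrt(608).
a_0 = floor(sqrt(608)) = 24; set m_0=0, q_0=1.
Recurrence: m' = q*a - m,  q' = (d - m'^2)/q,  a' = floor((a_0 + m')/q').
  step 1: m=24, q=32, a=1
  step 2: m=8, q=17, a=1
  step 3: m=9, q=31, a=1
  step 4: m=22, q=4, a=11
  step 5: m=22, q=31, a=1
  step 6: m=9, q=17, a=1
  step 7: m=8, q=32, a=1
  step 8: m=24, q=1, a=48
a_8 = 2*a_0 = 48, so the period closes here.
sqrt(608) = [24; 1, 1, 1, 11, 1, 1, 1, 48]
Period length = 8

8


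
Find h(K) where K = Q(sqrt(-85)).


K = Q(sqrt(-85)). d mod 4 = 3, so D = disc(K) = 4d = -340
h(K) equals the number of primitive reduced positive-definite forms (a, b, c) = a*x^2 + b*x*y + c*y^2 with b^2 - 4ac = D,
where reduced means |b| <= a <= c, with b >= 0 whenever |b| = a or a = c, and primitive means gcd(a, b, c) = 1.
Reduced forces 3a^2 <= |D| = 340, so 1 <= a <= 10; b must have the parity of D, and c = (b^2 - D)/(4a) must be an integer >= a.
Enumerate a = 1..10, b in [-a, a]:
  a=1: (1, 0, 85)  [1]
  a=2: (2, 2, 43)  [1]
  a=3..4: none
  a=5: (5, 0, 17)  [1]
  a=6..9: none
  a=10: (10, 10, 11)  [1]
Total reduced forms: 1 + 1 + 1 + 1 = 4
h = 4

4


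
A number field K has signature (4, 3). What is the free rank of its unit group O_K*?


By Dirichlet's unit theorem:
rank = r1 + r2 - 1
= 4 + 3 - 1
= 6

6


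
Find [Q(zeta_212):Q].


The degree equals Euler's totient phi(212).
212 = 2^2 * 53
phi(212) = 104

104


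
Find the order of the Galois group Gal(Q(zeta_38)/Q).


|Gal(Q(zeta_38)/Q)| = phi(38)
= 18

18


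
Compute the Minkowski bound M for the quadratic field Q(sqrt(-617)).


d = -617, d mod 4 = 3, so disc(K) = 4d = -2468; |disc(K)| = 2468
Imaginary quadratic field, so n = 2, s = r2 = 1, r1 = 0
M = (n!/n^n) * (4/pi)^s * sqrt(|disc(K)|) = (2!/2^2) * (4/pi)^1 * sqrt(2468)
= 0.5 * 1.273240 * 49.678969
= 31.6266

31.6266


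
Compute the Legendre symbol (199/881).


p = 881 is prime, so compute (199/881) with the reciprocity algorithm (Jacobi-symbol steps: pull out 2s via (2/n), flip via reciprocity, reduce):
  reciprocity: (199/881) -> +(881/199)
  reduce: (85/199)
  reciprocity: (85/199) -> +(199/85)
  reduce: (29/85)
  reciprocity: (29/85) -> +(85/29)
  reduce: (27/29)
  reciprocity: (27/29) -> +(29/27)
  reduce: (2/27)
  pull out 2: (2/27) = -1  (since 27 mod 8 = 3)
  (1/27) = 1
Product of signs = -1
(199/881) = -1

-1


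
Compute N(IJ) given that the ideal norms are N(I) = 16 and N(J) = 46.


N(IJ) = N(I) * N(J)
= 16 * 46
= 736

736


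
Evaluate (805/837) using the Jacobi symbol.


Compute (805/837) via quadratic reciprocity:
  reciprocity: (805/837) -> +(837/805)
  reduce: (32/805)
  pull out 2: (2/805) = -1  (since 805 mod 8 = 5)
  pull out 2: (2/805) = -1  (since 805 mod 8 = 5)
  pull out 2: (2/805) = -1  (since 805 mod 8 = 5)
  pull out 2: (2/805) = -1  (since 805 mod 8 = 5)
  pull out 2: (2/805) = -1  (since 805 mod 8 = 5)
  (1/805) = 1
Product of signs = -1

-1


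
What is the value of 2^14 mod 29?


p = 29 is prime and the exponent is (p-1)/2 = 14, so by Euler's criterion 2^14 = (2/29) = +1 or -1 mod 29.
Compute by square-and-multiply:
  14 = 8 + 4 + 2 (binary 1110)
  Repeated squaring mod 29: 2^1 = 2, 2^2 = 4, 2^4 = 16, 2^8 = 24
  2^14 = 2^8 * 2^4 * 2^2 = 24 * 16 * 4 mod 29
    24 * 16 = 384 = 7 mod 29
    7 * 4 = 28 = 28 mod 29
  2^14 = 28 mod 29
Result 28 = p - 1 = -1 mod 29: 2 is a quadratic non-residue mod 29. As a residue in [0, p-1] the value is 28.
2^14 mod 29 = 28

28


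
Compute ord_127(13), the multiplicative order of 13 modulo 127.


We want ord_127(13), the smallest k >= 1 with 13^k = 1 mod 127.
n = 127 = 127, phi(127) = 126; the order divides phi(n).
Divisors of 126: 1, 2, 3, 6, 7, 9, 14, 18, 21, 42, 63, 126
Repeated squaring mod 127: 13^1 = 13, 13^2 = 42, 13^4 = 113, 13^8 = 69, 13^16 = 62, 13^32 = 34, 13^64 = 13
Test divisors in increasing order:
  k=1: 13^1 = 13 mod 127
  k=2: 13^2 = 42 mod 127
  k=3: 13^3 = 42 * 13 = 38 mod 127
  k=6: 13^6 = 113 * 42 = 47 mod 127
  k=7: 13^7 = 113 * 42 * 13 = 103 mod 127
  k=9: 13^9 = 69 * 13 = 8 mod 127
  k=14: 13^14 = 69 * 113 * 42 = 68 mod 127
  k=18: 13^18 = 62 * 42 = 64 mod 127
  k=21: 13^21 = 62 * 113 * 13 = 19 mod 127
  k=42: 13^42 = 34 * 69 * 42 = 107 mod 127
  k=63: 13^63 = 34 * 62 * 69 * 113 * 42 * 13 = 1 mod 127  <- first divisor giving 1
Order = 63

63


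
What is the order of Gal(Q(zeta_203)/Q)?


|Gal(Q(zeta_203)/Q)| = phi(203)
= 168

168


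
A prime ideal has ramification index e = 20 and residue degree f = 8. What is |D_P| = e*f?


|D_P| = e * f
= 20 * 8
= 160

160


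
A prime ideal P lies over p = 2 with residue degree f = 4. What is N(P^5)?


N(P^a) = p^(a*f)
= 2^(5*4)
= 2^20
= 1048576

1048576


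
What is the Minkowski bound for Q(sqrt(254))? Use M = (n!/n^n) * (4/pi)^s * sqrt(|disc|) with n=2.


d = 254, d mod 4 = 2, so disc(K) = 4d = 1016; |disc(K)| = 1016
Real quadratic field, so n = 2, s = r2 = 0, r1 = 2
M = (n!/n^n) * (4/pi)^s * sqrt(|disc(K)|) = (2!/2^2) * (4/pi)^0 * sqrt(1016)
= 0.5 * 1.000000 * 31.874755
= 15.9374

15.9374


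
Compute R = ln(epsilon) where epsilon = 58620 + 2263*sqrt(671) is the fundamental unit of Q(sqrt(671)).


epsilon = 58620 + 2263*sqrt(671)
= 117240.0000
R = ln(117240.0000)
= 11.6720

11.6720


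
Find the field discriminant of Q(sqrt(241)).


For K = Q(sqrt(d)) with d squarefree: disc(K) = d if d = 1 mod 4, and disc(K) = 4d if d = 2 or 3 mod 4.
Here d = 241, and d mod 4 = 1.
d = 1 mod 4 (O_K = Z[(1+sqrt(d))/2]), so disc(K) = d = 241

241


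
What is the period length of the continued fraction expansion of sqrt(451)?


Run the CF algorithm for sqrt(451).
a_0 = floor(sqrt(451)) = 21; set m_0=0, q_0=1.
Recurrence: m' = q*a - m,  q' = (d - m'^2)/q,  a' = floor((a_0 + m')/q').
  step 1: m=21, q=10, a=4
  step 2: m=19, q=9, a=4
  step 3: m=17, q=18, a=2
  step 4: m=19, q=5, a=8
  step 5: m=21, q=2, a=21
  step 6: m=21, q=5, a=8
  step 7: m=19, q=18, a=2
  step 8: m=17, q=9, a=4
  step 9: m=19, q=10, a=4
  step 10: m=21, q=1, a=42
a_10 = 2*a_0 = 42, so the period closes here.
sqrt(451) = [21; 4, 4, 2, 8, 21, 8, 2, 4, 4, 42]
Period length = 10

10


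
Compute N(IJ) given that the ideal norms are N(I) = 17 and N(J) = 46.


N(IJ) = N(I) * N(J)
= 17 * 46
= 782

782


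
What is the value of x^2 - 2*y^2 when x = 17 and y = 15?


x^2 - d*y^2
= 17^2 - 2*15^2
= 289 - 450
= -161

-161


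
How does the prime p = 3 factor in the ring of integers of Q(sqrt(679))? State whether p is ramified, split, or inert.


K = Q(sqrt(679)). Since d mod 4 = 3, disc(K) = 2716.
Check p | disc: 2716 mod 3 = 1.
p does not divide disc. Compute Legendre symbol (d/p):
1^((3-1)/2) mod 3 = 1
(d/p) = 1, so p splits: (p) = P*P' with e=1, f=1, g=2.
Therefore p is split.

split


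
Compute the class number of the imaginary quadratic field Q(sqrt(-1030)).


K = Q(sqrt(-1030)). d mod 4 = 2, so D = disc(K) = 4d = -4120
h(K) equals the number of primitive reduced positive-definite forms (a, b, c) = a*x^2 + b*x*y + c*y^2 with b^2 - 4ac = D,
where reduced means |b| <= a <= c, with b >= 0 whenever |b| = a or a = c, and primitive means gcd(a, b, c) = 1.
Reduced forces 3a^2 <= |D| = 4120, so 1 <= a <= 37; b must have the parity of D, and c = (b^2 - D)/(4a) must be an integer >= a.
Enumerate a = 1..37, b in [-a, a]:
  a=1: (1, 0, 1030)  [1]
  a=2: (2, 0, 515)  [1]
  a=3..4: none
  a=5: (5, 0, 206)  [1]
  a=6..9: none
  a=10: (10, 0, 103)  [1]
  a=11: (11, -4, 94), (11, 4, 94)  [2]
  a=12: none
  a=13: (13, -12, 82), (13, 12, 82)  [2]
  a=14..21: none
  a=22: (22, -4, 47), (22, 4, 47)  [2]
  a=23..25: none
  a=26: (26, -12, 41), (26, 12, 41)  [2]
  a=27..37: none
Total reduced forms: 1 + 1 + 1 + 1 + 2 + 2 + 2 + 2 = 12
h = 12

12


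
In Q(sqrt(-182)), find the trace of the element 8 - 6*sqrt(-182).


Tr(a + b*sqrt(d)) = (a + b*sqrt(d)) + (a - b*sqrt(d)) = 2a
= 2 * (8)
= 16

16


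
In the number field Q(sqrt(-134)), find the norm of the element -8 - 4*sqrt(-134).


N(a + b*sqrt(d)) = a^2 - d*b^2
= (-8)^2 - (-134)*(-4)^2
= 64 + 2144
= 2208

2208


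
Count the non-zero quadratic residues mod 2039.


For prime p, the number of non-zero quadratic residues is (p-1)/2.
= (2039-1)/2
= 1019

1019


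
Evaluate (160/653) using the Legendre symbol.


p = 653 is prime, so compute (160/653) with the reciprocity algorithm (Jacobi-symbol steps: pull out 2s via (2/n), flip via reciprocity, reduce):
  pull out 2: (2/653) = -1  (since 653 mod 8 = 5)
  pull out 2: (2/653) = -1  (since 653 mod 8 = 5)
  pull out 2: (2/653) = -1  (since 653 mod 8 = 5)
  pull out 2: (2/653) = -1  (since 653 mod 8 = 5)
  pull out 2: (2/653) = -1  (since 653 mod 8 = 5)
  reciprocity: (5/653) -> +(653/5)
  reduce: (3/5)
  reciprocity: (3/5) -> +(5/3)
  reduce: (2/3)
  pull out 2: (2/3) = -1  (since 3 mod 8 = 3)
  (1/3) = 1
Product of signs = 1
(160/653) = 1

1


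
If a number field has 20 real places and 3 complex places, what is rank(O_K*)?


By Dirichlet's unit theorem:
rank = r1 + r2 - 1
= 20 + 3 - 1
= 22

22


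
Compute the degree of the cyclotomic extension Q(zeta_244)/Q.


The degree equals Euler's totient phi(244).
244 = 2^2 * 61
phi(244) = 120

120


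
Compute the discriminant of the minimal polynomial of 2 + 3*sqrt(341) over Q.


The element 2 + 3*sqrt(341) has minimal polynomial:
x^2 - 4*x - 3065
Discriminant = (-4)^2 - 4*(-3065)
= 16 + 12260
= 12276

12276


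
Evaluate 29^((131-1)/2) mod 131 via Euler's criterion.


p = 131 is prime and the exponent is (p-1)/2 = 65, so by Euler's criterion 29^65 = (29/131) = +1 or -1 mod 131.
Compute by square-and-multiply:
  65 = 64 + 1 (binary 1000001)
  Repeated squaring mod 131: 29^1 = 29, 29^2 = 55, 29^4 = 12, 29^8 = 13, 29^16 = 38, 29^32 = 3, 29^64 = 9
  29^65 = 29^64 * 29^1 = 9 * 29 mod 131
    9 * 29 = 261 = 130 mod 131
  29^65 = 130 mod 131
Result 130 = p - 1 = -1 mod 131: 29 is a quadratic non-residue mod 131. As a residue in [0, p-1] the value is 130.
29^65 mod 131 = 130

130


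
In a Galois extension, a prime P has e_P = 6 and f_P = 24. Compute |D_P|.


|D_P| = e * f
= 6 * 24
= 144

144


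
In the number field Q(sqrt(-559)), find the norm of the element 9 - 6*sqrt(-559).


N(a + b*sqrt(d)) = a^2 - d*b^2
= (9)^2 - (-559)*(-6)^2
= 81 + 20124
= 20205

20205


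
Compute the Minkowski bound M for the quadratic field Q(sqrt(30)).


d = 30, d mod 4 = 2, so disc(K) = 4d = 120; |disc(K)| = 120
Real quadratic field, so n = 2, s = r2 = 0, r1 = 2
M = (n!/n^n) * (4/pi)^s * sqrt(|disc(K)|) = (2!/2^2) * (4/pi)^0 * sqrt(120)
= 0.5 * 1.000000 * 10.954451
= 5.4772

5.4772


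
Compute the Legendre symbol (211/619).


p = 619 is prime, so compute (211/619) with the reciprocity algorithm (Jacobi-symbol steps: pull out 2s via (2/n), flip via reciprocity, reduce):
  reciprocity: (211/619) -> -(619/211)
  reduce: (197/211)
  reciprocity: (197/211) -> +(211/197)
  reduce: (14/197)
  pull out 2: (2/197) = -1  (since 197 mod 8 = 5)
  reciprocity: (7/197) -> +(197/7)
  reduce: (1/7)
  (1/7) = 1
Product of signs = 1
(211/619) = 1

1


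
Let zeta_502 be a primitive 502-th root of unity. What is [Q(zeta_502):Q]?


The degree equals Euler's totient phi(502).
502 = 2 * 251
phi(502) = 250

250


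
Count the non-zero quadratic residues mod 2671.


For prime p, the number of non-zero quadratic residues is (p-1)/2.
= (2671-1)/2
= 1335

1335


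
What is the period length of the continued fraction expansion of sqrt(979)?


Run the CF algorithm for sqrt(979).
a_0 = floor(sqrt(979)) = 31; set m_0=0, q_0=1.
Recurrence: m' = q*a - m,  q' = (d - m'^2)/q,  a' = floor((a_0 + m')/q').
  step 1: m=31, q=18, a=3
  step 2: m=23, q=25, a=2
  step 3: m=27, q=10, a=5
  step 4: m=23, q=45, a=1
  step 5: m=22, q=11, a=4
  step 6: m=22, q=45, a=1
  step 7: m=23, q=10, a=5
  step 8: m=27, q=25, a=2
  step 9: m=23, q=18, a=3
  step 10: m=31, q=1, a=62
a_10 = 2*a_0 = 62, so the period closes here.
sqrt(979) = [31; 3, 2, 5, 1, 4, 1, 5, 2, 3, 62]
Period length = 10

10


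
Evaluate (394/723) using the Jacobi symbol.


Compute (394/723) via quadratic reciprocity:
  pull out 2: (2/723) = -1  (since 723 mod 8 = 3)
  reciprocity: (197/723) -> +(723/197)
  reduce: (132/197)
  pull out 2: (2/197) = -1  (since 197 mod 8 = 5)
  pull out 2: (2/197) = -1  (since 197 mod 8 = 5)
  reciprocity: (33/197) -> +(197/33)
  reduce: (32/33)
  pull out 2: (2/33) = +1  (since 33 mod 8 = 1)
  pull out 2: (2/33) = +1  (since 33 mod 8 = 1)
  pull out 2: (2/33) = +1  (since 33 mod 8 = 1)
  pull out 2: (2/33) = +1  (since 33 mod 8 = 1)
  pull out 2: (2/33) = +1  (since 33 mod 8 = 1)
  (1/33) = 1
Product of signs = -1

-1


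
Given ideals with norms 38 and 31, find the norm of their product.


N(IJ) = N(I) * N(J)
= 38 * 31
= 1178

1178


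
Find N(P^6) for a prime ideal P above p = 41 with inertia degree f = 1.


N(P^a) = p^(a*f)
= 41^(6*1)
= 41^6
= 4750104241

4750104241


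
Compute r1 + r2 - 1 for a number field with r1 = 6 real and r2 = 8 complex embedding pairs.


By Dirichlet's unit theorem:
rank = r1 + r2 - 1
= 6 + 8 - 1
= 13

13


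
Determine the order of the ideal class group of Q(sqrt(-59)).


K = Q(sqrt(-59)). d mod 4 = 1, so D = disc(K) = d = -59
h(K) equals the number of primitive reduced positive-definite forms (a, b, c) = a*x^2 + b*x*y + c*y^2 with b^2 - 4ac = D,
where reduced means |b| <= a <= c, with b >= 0 whenever |b| = a or a = c, and primitive means gcd(a, b, c) = 1.
Reduced forces 3a^2 <= |D| = 59, so 1 <= a <= 4; b must have the parity of D, and c = (b^2 - D)/(4a) must be an integer >= a.
Enumerate a = 1..4, b in [-a, a]:
  a=1: (1, 1, 15)  [1]
  a=2: none
  a=3: (3, -1, 5), (3, 1, 5)  [2]
  a=4: none
Total reduced forms: 1 + 2 = 3
h = 3

3


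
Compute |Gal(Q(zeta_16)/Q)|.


|Gal(Q(zeta_16)/Q)| = phi(16)
= 8

8


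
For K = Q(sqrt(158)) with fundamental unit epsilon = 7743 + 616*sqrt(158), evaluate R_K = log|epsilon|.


epsilon = 7743 + 616*sqrt(158)
= 15485.9999
R = ln(15485.9999)
= 9.6477

9.6477


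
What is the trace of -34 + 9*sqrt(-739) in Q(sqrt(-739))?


Tr(a + b*sqrt(d)) = (a + b*sqrt(d)) + (a - b*sqrt(d)) = 2a
= 2 * (-34)
= -68

-68


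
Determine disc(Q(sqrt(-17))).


For K = Q(sqrt(d)) with d squarefree: disc(K) = d if d = 1 mod 4, and disc(K) = 4d if d = 2 or 3 mod 4.
Here d = -17, and d mod 4 = 3.
d = 3 mod 4, not 1 (O_K = Z[sqrt(d)]), so disc(K) = 4d = 4 * (-17) = -68

-68


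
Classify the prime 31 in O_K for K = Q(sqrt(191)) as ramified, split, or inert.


K = Q(sqrt(191)). Since d mod 4 = 3, disc(K) = 764.
Check p | disc: 764 mod 31 = 20.
p does not divide disc. Compute Legendre symbol (d/p):
5^((31-1)/2) mod 31 = 1
(d/p) = 1, so p splits: (p) = P*P' with e=1, f=1, g=2.
Therefore p is split.

split


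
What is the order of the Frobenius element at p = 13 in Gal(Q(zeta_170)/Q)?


The Frobenius at p in Gal(Q(zeta_n)/Q) = (Z/nZ)* is the class of p, so its order is ord_170(13), the smallest k >= 1 with 13^k = 1 mod 170.
n = 170 = 2 * 5 * 17, phi(170) = 64; the order divides phi(n).
Divisors of 64: 1, 2, 4, 8, 16, 32, 64
Repeated squaring mod 170: 13^1 = 13, 13^2 = 169, 13^4 = 1, 13^8 = 1, 13^16 = 1, 13^32 = 1, 13^64 = 1
Test divisors in increasing order:
  k=1: 13^1 = 13 mod 170
  k=2: 13^2 = 169 mod 170
  k=4: 13^4 = 1 mod 170  <- first divisor giving 1
Order = 4

4


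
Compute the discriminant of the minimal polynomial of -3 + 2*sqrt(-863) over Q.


The element -3 + 2*sqrt(-863) has minimal polynomial:
x^2 + 6*x + 3461
Discriminant = (6)^2 - 4*(3461)
= 36 - 13844
= -13808

-13808


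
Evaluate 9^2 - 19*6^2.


x^2 - d*y^2
= 9^2 - 19*6^2
= 81 - 684
= -603

-603


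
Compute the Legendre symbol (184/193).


p = 193 is prime, so compute (184/193) with the reciprocity algorithm (Jacobi-symbol steps: pull out 2s via (2/n), flip via reciprocity, reduce):
  pull out 2: (2/193) = +1  (since 193 mod 8 = 1)
  pull out 2: (2/193) = +1  (since 193 mod 8 = 1)
  pull out 2: (2/193) = +1  (since 193 mod 8 = 1)
  reciprocity: (23/193) -> +(193/23)
  reduce: (9/23)
  reciprocity: (9/23) -> +(23/9)
  reduce: (5/9)
  reciprocity: (5/9) -> +(9/5)
  reduce: (4/5)
  pull out 2: (2/5) = -1  (since 5 mod 8 = 5)
  pull out 2: (2/5) = -1  (since 5 mod 8 = 5)
  (1/5) = 1
Product of signs = 1
(184/193) = 1

1


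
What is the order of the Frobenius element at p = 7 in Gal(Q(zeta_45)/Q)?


The Frobenius at p in Gal(Q(zeta_n)/Q) = (Z/nZ)* is the class of p, so its order is ord_45(7), the smallest k >= 1 with 7^k = 1 mod 45.
n = 45 = 3^2 * 5, phi(45) = 24; the order divides phi(n).
Divisors of 24: 1, 2, 3, 4, 6, 8, 12, 24
Repeated squaring mod 45: 7^1 = 7, 7^2 = 4, 7^4 = 16, 7^8 = 31, 7^16 = 16
Test divisors in increasing order:
  k=1: 7^1 = 7 mod 45
  k=2: 7^2 = 4 mod 45
  k=3: 7^3 = 4 * 7 = 28 mod 45
  k=4: 7^4 = 16 mod 45
  k=6: 7^6 = 16 * 4 = 19 mod 45
  k=8: 7^8 = 31 mod 45
  k=12: 7^12 = 31 * 16 = 1 mod 45  <- first divisor giving 1
Order = 12

12


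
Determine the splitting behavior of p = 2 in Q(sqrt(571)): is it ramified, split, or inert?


K = Q(sqrt(571)). Since d mod 4 = 3, disc(K) = 2284.
Check p | disc: 2284 mod 2 = 0.
p divides disc, so p ramifies: (p) = P^2 with e=2, f=1, g=1.
Therefore p is ramified.

ramified
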